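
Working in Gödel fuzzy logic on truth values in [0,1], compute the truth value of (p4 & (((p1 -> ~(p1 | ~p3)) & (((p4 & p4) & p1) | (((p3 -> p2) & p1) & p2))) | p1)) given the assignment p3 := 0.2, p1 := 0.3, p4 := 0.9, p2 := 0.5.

~p3: Gödel ¬ of 0.2 = 0 (operand ≠ 0)
(p1 | ~p3) = max(0.3, 0) = 0.3
~(p1 | ~p3): Gödel ¬ of 0.3 = 0 (operand ≠ 0)
(p1 -> ~(p1 | ~p3)): 0.3 > 0, so result = 0
(p4 & p4) = min(0.9, 0.9) = 0.9
((p4 & p4) & p1) = min(0.9, 0.3) = 0.3
(p3 -> p2): 0.2 ≤ 0.5, so result = 1
((p3 -> p2) & p1) = min(1, 0.3) = 0.3
(((p3 -> p2) & p1) & p2) = min(0.3, 0.5) = 0.3
(((p4 & p4) & p1) | (((p3 -> p2) & p1) & p2)) = max(0.3, 0.3) = 0.3
((p1 -> ~(p1 | ~p3)) & (((p4 & p4) & p1) | (((p3 -> p2) & p1) & p2))) = min(0, 0.3) = 0
(((p1 -> ~(p1 | ~p3)) & (((p4 & p4) & p1) | (((p3 -> p2) & p1) & p2))) | p1) = max(0, 0.3) = 0.3
(p4 & (((p1 -> ~(p1 | ~p3)) & (((p4 & p4) & p1) | (((p3 -> p2) & p1) & p2))) | p1)) = min(0.9, 0.3) = 0.3

0.30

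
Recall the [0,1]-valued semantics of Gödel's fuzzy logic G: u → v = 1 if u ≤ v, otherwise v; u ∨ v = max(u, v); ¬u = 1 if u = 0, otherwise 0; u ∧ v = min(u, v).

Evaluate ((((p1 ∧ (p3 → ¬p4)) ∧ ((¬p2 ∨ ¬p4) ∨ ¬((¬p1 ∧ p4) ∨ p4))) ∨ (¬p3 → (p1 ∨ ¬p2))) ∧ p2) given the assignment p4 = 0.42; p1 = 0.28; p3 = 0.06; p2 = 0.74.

¬p4: Gödel ¬ of 0.42 = 0 (operand ≠ 0)
(p3 → ¬p4): 0.06 > 0, so result = 0
(p1 ∧ (p3 → ¬p4)) = min(0.28, 0) = 0
¬p2: Gödel ¬ of 0.74 = 0 (operand ≠ 0)
¬p4: Gödel ¬ of 0.42 = 0 (operand ≠ 0)
(¬p2 ∨ ¬p4) = max(0, 0) = 0
¬p1: Gödel ¬ of 0.28 = 0 (operand ≠ 0)
(¬p1 ∧ p4) = min(0, 0.42) = 0
((¬p1 ∧ p4) ∨ p4) = max(0, 0.42) = 0.42
¬((¬p1 ∧ p4) ∨ p4): Gödel ¬ of 0.42 = 0 (operand ≠ 0)
((¬p2 ∨ ¬p4) ∨ ¬((¬p1 ∧ p4) ∨ p4)) = max(0, 0) = 0
((p1 ∧ (p3 → ¬p4)) ∧ ((¬p2 ∨ ¬p4) ∨ ¬((¬p1 ∧ p4) ∨ p4))) = min(0, 0) = 0
¬p3: Gödel ¬ of 0.06 = 0 (operand ≠ 0)
¬p2: Gödel ¬ of 0.74 = 0 (operand ≠ 0)
(p1 ∨ ¬p2) = max(0.28, 0) = 0.28
(¬p3 → (p1 ∨ ¬p2)): 0 ≤ 0.28, so result = 1
(((p1 ∧ (p3 → ¬p4)) ∧ ((¬p2 ∨ ¬p4) ∨ ¬((¬p1 ∧ p4) ∨ p4))) ∨ (¬p3 → (p1 ∨ ¬p2))) = max(0, 1) = 1
((((p1 ∧ (p3 → ¬p4)) ∧ ((¬p2 ∨ ¬p4) ∨ ¬((¬p1 ∧ p4) ∨ p4))) ∨ (¬p3 → (p1 ∨ ¬p2))) ∧ p2) = min(1, 0.74) = 0.74

0.74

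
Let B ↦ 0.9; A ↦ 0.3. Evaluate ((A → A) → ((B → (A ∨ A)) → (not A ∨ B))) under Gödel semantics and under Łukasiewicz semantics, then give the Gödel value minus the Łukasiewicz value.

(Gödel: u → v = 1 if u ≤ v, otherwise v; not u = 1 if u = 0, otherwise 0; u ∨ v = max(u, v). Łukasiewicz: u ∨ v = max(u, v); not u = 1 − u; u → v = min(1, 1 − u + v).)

0.00

Gödel evaluation:
  (A → A): 0.3 ≤ 0.3, so result = 1
  (A ∨ A) = max(0.3, 0.3) = 0.3
  (B → (A ∨ A)): 0.9 > 0.3, so result = 0.3
  not A: Gödel ¬ of 0.3 = 0 (operand ≠ 0)
  (not A ∨ B) = max(0, 0.9) = 0.9
  ((B → (A ∨ A)) → (not A ∨ B)): 0.3 ≤ 0.9, so result = 1
  ((A → A) → ((B → (A ∨ A)) → (not A ∨ B))): 1 ≤ 1, so result = 1
  Gödel value = 1
Łukasiewicz evaluation:
  (A → A): min(1, 1 − 0.3 + 0.3) = 1
  (A ∨ A) = max(0.3, 0.3) = 0.3
  (B → (A ∨ A)): min(1, 1 − 0.9 + 0.3) = 0.4
  not A: Łukasiewicz ¬ gives 1 − 0.3 = 0.7
  (not A ∨ B) = max(0.7, 0.9) = 0.9
  ((B → (A ∨ A)) → (not A ∨ B)): min(1, 1 − 0.4 + 0.9) = 1
  ((A → A) → ((B → (A ∨ A)) → (not A ∨ B))): min(1, 1 − 1 + 1) = 1
  Łukasiewicz value = 1
Difference: 1 − 1 = 0.00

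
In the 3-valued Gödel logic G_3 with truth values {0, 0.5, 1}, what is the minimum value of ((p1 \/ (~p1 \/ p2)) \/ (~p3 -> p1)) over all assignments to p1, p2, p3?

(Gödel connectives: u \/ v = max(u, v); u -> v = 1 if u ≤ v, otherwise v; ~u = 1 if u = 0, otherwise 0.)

0.50

The minimum is attained at p1 = 0.5, p2 = 0, p3 = 0:
  ~p1: Gödel ¬ of 0.5 = 0 (operand ≠ 0)
  (~p1 \/ p2) = max(0, 0) = 0
  (p1 \/ (~p1 \/ p2)) = max(0.5, 0) = 0.5
  ~p3: Gödel ¬ of 0 = 1 (operand is 0)
  (~p3 -> p1): 1 > 0.5, so result = 0.5
  ((p1 \/ (~p1 \/ p2)) \/ (~p3 -> p1)) = max(0.5, 0.5) = 0.5
Checking all 27 assignments confirms none give a value below 0.50.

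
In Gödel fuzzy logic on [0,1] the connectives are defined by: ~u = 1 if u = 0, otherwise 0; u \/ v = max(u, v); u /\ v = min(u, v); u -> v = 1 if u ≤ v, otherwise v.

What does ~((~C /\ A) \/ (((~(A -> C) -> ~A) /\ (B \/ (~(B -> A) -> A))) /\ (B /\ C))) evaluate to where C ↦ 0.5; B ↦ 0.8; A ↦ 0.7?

0.00

~C: Gödel ¬ of 0.5 = 0 (operand ≠ 0)
(~C /\ A) = min(0, 0.7) = 0
(A -> C): 0.7 > 0.5, so result = 0.5
~(A -> C): Gödel ¬ of 0.5 = 0 (operand ≠ 0)
~A: Gödel ¬ of 0.7 = 0 (operand ≠ 0)
(~(A -> C) -> ~A): 0 ≤ 0, so result = 1
(B -> A): 0.8 > 0.7, so result = 0.7
~(B -> A): Gödel ¬ of 0.7 = 0 (operand ≠ 0)
(~(B -> A) -> A): 0 ≤ 0.7, so result = 1
(B \/ (~(B -> A) -> A)) = max(0.8, 1) = 1
((~(A -> C) -> ~A) /\ (B \/ (~(B -> A) -> A))) = min(1, 1) = 1
(B /\ C) = min(0.8, 0.5) = 0.5
(((~(A -> C) -> ~A) /\ (B \/ (~(B -> A) -> A))) /\ (B /\ C)) = min(1, 0.5) = 0.5
((~C /\ A) \/ (((~(A -> C) -> ~A) /\ (B \/ (~(B -> A) -> A))) /\ (B /\ C))) = max(0, 0.5) = 0.5
~((~C /\ A) \/ (((~(A -> C) -> ~A) /\ (B \/ (~(B -> A) -> A))) /\ (B /\ C))): Gödel ¬ of 0.5 = 0 (operand ≠ 0)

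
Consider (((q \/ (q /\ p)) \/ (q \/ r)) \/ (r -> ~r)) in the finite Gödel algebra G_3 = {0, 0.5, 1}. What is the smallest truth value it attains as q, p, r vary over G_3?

The minimum is attained at q = 0, p = 0, r = 0.5:
  (q /\ p) = min(0, 0) = 0
  (q \/ (q /\ p)) = max(0, 0) = 0
  (q \/ r) = max(0, 0.5) = 0.5
  ((q \/ (q /\ p)) \/ (q \/ r)) = max(0, 0.5) = 0.5
  ~r: Gödel ¬ of 0.5 = 0 (operand ≠ 0)
  (r -> ~r): 0.5 > 0, so result = 0
  (((q \/ (q /\ p)) \/ (q \/ r)) \/ (r -> ~r)) = max(0.5, 0) = 0.5
Checking all 27 assignments confirms none give a value below 0.50.

0.50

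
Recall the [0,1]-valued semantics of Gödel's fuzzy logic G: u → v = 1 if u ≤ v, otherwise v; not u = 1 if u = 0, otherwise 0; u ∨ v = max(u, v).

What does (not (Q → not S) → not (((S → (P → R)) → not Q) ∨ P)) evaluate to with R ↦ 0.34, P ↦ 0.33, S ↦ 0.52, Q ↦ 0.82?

0.00

not S: Gödel ¬ of 0.52 = 0 (operand ≠ 0)
(Q → not S): 0.82 > 0, so result = 0
not (Q → not S): Gödel ¬ of 0 = 1 (operand is 0)
(P → R): 0.33 ≤ 0.34, so result = 1
(S → (P → R)): 0.52 ≤ 1, so result = 1
not Q: Gödel ¬ of 0.82 = 0 (operand ≠ 0)
((S → (P → R)) → not Q): 1 > 0, so result = 0
(((S → (P → R)) → not Q) ∨ P) = max(0, 0.33) = 0.33
not (((S → (P → R)) → not Q) ∨ P): Gödel ¬ of 0.33 = 0 (operand ≠ 0)
(not (Q → not S) → not (((S → (P → R)) → not Q) ∨ P)): 1 > 0, so result = 0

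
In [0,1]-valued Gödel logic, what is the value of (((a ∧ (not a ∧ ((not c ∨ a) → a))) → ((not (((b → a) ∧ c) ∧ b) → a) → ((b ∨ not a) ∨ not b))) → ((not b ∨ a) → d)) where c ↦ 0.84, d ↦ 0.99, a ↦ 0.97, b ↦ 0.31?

not a: Gödel ¬ of 0.97 = 0 (operand ≠ 0)
not c: Gödel ¬ of 0.84 = 0 (operand ≠ 0)
(not c ∨ a) = max(0, 0.97) = 0.97
((not c ∨ a) → a): 0.97 ≤ 0.97, so result = 1
(not a ∧ ((not c ∨ a) → a)) = min(0, 1) = 0
(a ∧ (not a ∧ ((not c ∨ a) → a))) = min(0.97, 0) = 0
(b → a): 0.31 ≤ 0.97, so result = 1
((b → a) ∧ c) = min(1, 0.84) = 0.84
(((b → a) ∧ c) ∧ b) = min(0.84, 0.31) = 0.31
not (((b → a) ∧ c) ∧ b): Gödel ¬ of 0.31 = 0 (operand ≠ 0)
(not (((b → a) ∧ c) ∧ b) → a): 0 ≤ 0.97, so result = 1
not a: Gödel ¬ of 0.97 = 0 (operand ≠ 0)
(b ∨ not a) = max(0.31, 0) = 0.31
not b: Gödel ¬ of 0.31 = 0 (operand ≠ 0)
((b ∨ not a) ∨ not b) = max(0.31, 0) = 0.31
((not (((b → a) ∧ c) ∧ b) → a) → ((b ∨ not a) ∨ not b)): 1 > 0.31, so result = 0.31
((a ∧ (not a ∧ ((not c ∨ a) → a))) → ((not (((b → a) ∧ c) ∧ b) → a) → ((b ∨ not a) ∨ not b))): 0 ≤ 0.31, so result = 1
not b: Gödel ¬ of 0.31 = 0 (operand ≠ 0)
(not b ∨ a) = max(0, 0.97) = 0.97
((not b ∨ a) → d): 0.97 ≤ 0.99, so result = 1
(((a ∧ (not a ∧ ((not c ∨ a) → a))) → ((not (((b → a) ∧ c) ∧ b) → a) → ((b ∨ not a) ∨ not b))) → ((not b ∨ a) → d)): 1 ≤ 1, so result = 1

1.00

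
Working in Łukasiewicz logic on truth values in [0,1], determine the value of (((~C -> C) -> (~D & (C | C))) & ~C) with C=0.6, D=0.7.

~C: Łukasiewicz ¬ gives 1 − 0.6 = 0.4
(~C -> C): min(1, 1 − 0.4 + 0.6) = 1
~D: Łukasiewicz ¬ gives 1 − 0.7 = 0.3
(C | C) = max(0.6, 0.6) = 0.6
(~D & (C | C)) = min(0.3, 0.6) = 0.3
((~C -> C) -> (~D & (C | C))): min(1, 1 − 1 + 0.3) = 0.3
~C: Łukasiewicz ¬ gives 1 − 0.6 = 0.4
(((~C -> C) -> (~D & (C | C))) & ~C) = min(0.3, 0.4) = 0.3

0.30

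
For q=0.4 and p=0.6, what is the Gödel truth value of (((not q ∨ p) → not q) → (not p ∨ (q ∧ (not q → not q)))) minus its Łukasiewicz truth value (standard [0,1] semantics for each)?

Gödel evaluation:
  not q: Gödel ¬ of 0.4 = 0 (operand ≠ 0)
  (not q ∨ p) = max(0, 0.6) = 0.6
  not q: Gödel ¬ of 0.4 = 0 (operand ≠ 0)
  ((not q ∨ p) → not q): 0.6 > 0, so result = 0
  not p: Gödel ¬ of 0.6 = 0 (operand ≠ 0)
  not q: Gödel ¬ of 0.4 = 0 (operand ≠ 0)
  not q: Gödel ¬ of 0.4 = 0 (operand ≠ 0)
  (not q → not q): 0 ≤ 0, so result = 1
  (q ∧ (not q → not q)) = min(0.4, 1) = 0.4
  (not p ∨ (q ∧ (not q → not q))) = max(0, 0.4) = 0.4
  (((not q ∨ p) → not q) → (not p ∨ (q ∧ (not q → not q)))): 0 ≤ 0.4, so result = 1
  Gödel value = 1
Łukasiewicz evaluation:
  not q: Łukasiewicz ¬ gives 1 − 0.4 = 0.6
  (not q ∨ p) = max(0.6, 0.6) = 0.6
  not q: Łukasiewicz ¬ gives 1 − 0.4 = 0.6
  ((not q ∨ p) → not q): min(1, 1 − 0.6 + 0.6) = 1
  not p: Łukasiewicz ¬ gives 1 − 0.6 = 0.4
  not q: Łukasiewicz ¬ gives 1 − 0.4 = 0.6
  not q: Łukasiewicz ¬ gives 1 − 0.4 = 0.6
  (not q → not q): min(1, 1 − 0.6 + 0.6) = 1
  (q ∧ (not q → not q)) = min(0.4, 1) = 0.4
  (not p ∨ (q ∧ (not q → not q))) = max(0.4, 0.4) = 0.4
  (((not q ∨ p) → not q) → (not p ∨ (q ∧ (not q → not q)))): min(1, 1 − 1 + 0.4) = 0.4
  Łukasiewicz value = 0.4
Difference: 1 − 0.4 = 0.60

0.60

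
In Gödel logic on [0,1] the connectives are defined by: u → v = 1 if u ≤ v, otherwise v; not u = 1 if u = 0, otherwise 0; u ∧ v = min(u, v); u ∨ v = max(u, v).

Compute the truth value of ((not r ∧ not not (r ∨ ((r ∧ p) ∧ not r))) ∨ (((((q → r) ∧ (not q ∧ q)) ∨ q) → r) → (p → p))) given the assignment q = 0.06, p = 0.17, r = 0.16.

1.00

not r: Gödel ¬ of 0.16 = 0 (operand ≠ 0)
(r ∧ p) = min(0.16, 0.17) = 0.16
not r: Gödel ¬ of 0.16 = 0 (operand ≠ 0)
((r ∧ p) ∧ not r) = min(0.16, 0) = 0
(r ∨ ((r ∧ p) ∧ not r)) = max(0.16, 0) = 0.16
not (r ∨ ((r ∧ p) ∧ not r)): Gödel ¬ of 0.16 = 0 (operand ≠ 0)
not not (r ∨ ((r ∧ p) ∧ not r)): Gödel ¬ of 0 = 1 (operand is 0)
(not r ∧ not not (r ∨ ((r ∧ p) ∧ not r))) = min(0, 1) = 0
(q → r): 0.06 ≤ 0.16, so result = 1
not q: Gödel ¬ of 0.06 = 0 (operand ≠ 0)
(not q ∧ q) = min(0, 0.06) = 0
((q → r) ∧ (not q ∧ q)) = min(1, 0) = 0
(((q → r) ∧ (not q ∧ q)) ∨ q) = max(0, 0.06) = 0.06
((((q → r) ∧ (not q ∧ q)) ∨ q) → r): 0.06 ≤ 0.16, so result = 1
(p → p): 0.17 ≤ 0.17, so result = 1
(((((q → r) ∧ (not q ∧ q)) ∨ q) → r) → (p → p)): 1 ≤ 1, so result = 1
((not r ∧ not not (r ∨ ((r ∧ p) ∧ not r))) ∨ (((((q → r) ∧ (not q ∧ q)) ∨ q) → r) → (p → p))) = max(0, 1) = 1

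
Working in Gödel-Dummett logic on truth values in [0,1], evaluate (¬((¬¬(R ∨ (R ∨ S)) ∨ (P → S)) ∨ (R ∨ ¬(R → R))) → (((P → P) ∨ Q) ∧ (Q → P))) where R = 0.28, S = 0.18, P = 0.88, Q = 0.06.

1.00

(R ∨ S) = max(0.28, 0.18) = 0.28
(R ∨ (R ∨ S)) = max(0.28, 0.28) = 0.28
¬(R ∨ (R ∨ S)): Gödel ¬ of 0.28 = 0 (operand ≠ 0)
¬¬(R ∨ (R ∨ S)): Gödel ¬ of 0 = 1 (operand is 0)
(P → S): 0.88 > 0.18, so result = 0.18
(¬¬(R ∨ (R ∨ S)) ∨ (P → S)) = max(1, 0.18) = 1
(R → R): 0.28 ≤ 0.28, so result = 1
¬(R → R): Gödel ¬ of 1 = 0 (operand ≠ 0)
(R ∨ ¬(R → R)) = max(0.28, 0) = 0.28
((¬¬(R ∨ (R ∨ S)) ∨ (P → S)) ∨ (R ∨ ¬(R → R))) = max(1, 0.28) = 1
¬((¬¬(R ∨ (R ∨ S)) ∨ (P → S)) ∨ (R ∨ ¬(R → R))): Gödel ¬ of 1 = 0 (operand ≠ 0)
(P → P): 0.88 ≤ 0.88, so result = 1
((P → P) ∨ Q) = max(1, 0.06) = 1
(Q → P): 0.06 ≤ 0.88, so result = 1
(((P → P) ∨ Q) ∧ (Q → P)) = min(1, 1) = 1
(¬((¬¬(R ∨ (R ∨ S)) ∨ (P → S)) ∨ (R ∨ ¬(R → R))) → (((P → P) ∨ Q) ∧ (Q → P))): 0 ≤ 1, so result = 1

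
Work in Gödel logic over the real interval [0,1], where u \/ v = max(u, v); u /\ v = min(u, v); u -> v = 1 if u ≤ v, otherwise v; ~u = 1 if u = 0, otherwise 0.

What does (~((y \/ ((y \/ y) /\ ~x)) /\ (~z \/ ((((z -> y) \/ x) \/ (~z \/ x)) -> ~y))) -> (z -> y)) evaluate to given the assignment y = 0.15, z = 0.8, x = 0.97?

0.15

(y \/ y) = max(0.15, 0.15) = 0.15
~x: Gödel ¬ of 0.97 = 0 (operand ≠ 0)
((y \/ y) /\ ~x) = min(0.15, 0) = 0
(y \/ ((y \/ y) /\ ~x)) = max(0.15, 0) = 0.15
~z: Gödel ¬ of 0.8 = 0 (operand ≠ 0)
(z -> y): 0.8 > 0.15, so result = 0.15
((z -> y) \/ x) = max(0.15, 0.97) = 0.97
~z: Gödel ¬ of 0.8 = 0 (operand ≠ 0)
(~z \/ x) = max(0, 0.97) = 0.97
(((z -> y) \/ x) \/ (~z \/ x)) = max(0.97, 0.97) = 0.97
~y: Gödel ¬ of 0.15 = 0 (operand ≠ 0)
((((z -> y) \/ x) \/ (~z \/ x)) -> ~y): 0.97 > 0, so result = 0
(~z \/ ((((z -> y) \/ x) \/ (~z \/ x)) -> ~y)) = max(0, 0) = 0
((y \/ ((y \/ y) /\ ~x)) /\ (~z \/ ((((z -> y) \/ x) \/ (~z \/ x)) -> ~y))) = min(0.15, 0) = 0
~((y \/ ((y \/ y) /\ ~x)) /\ (~z \/ ((((z -> y) \/ x) \/ (~z \/ x)) -> ~y))): Gödel ¬ of 0 = 1 (operand is 0)
(z -> y): 0.8 > 0.15, so result = 0.15
(~((y \/ ((y \/ y) /\ ~x)) /\ (~z \/ ((((z -> y) \/ x) \/ (~z \/ x)) -> ~y))) -> (z -> y)): 1 > 0.15, so result = 0.15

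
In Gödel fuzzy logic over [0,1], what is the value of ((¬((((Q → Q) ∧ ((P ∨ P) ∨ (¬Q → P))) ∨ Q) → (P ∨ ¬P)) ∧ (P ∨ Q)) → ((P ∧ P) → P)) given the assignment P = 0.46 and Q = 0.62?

1.00

(Q → Q): 0.62 ≤ 0.62, so result = 1
(P ∨ P) = max(0.46, 0.46) = 0.46
¬Q: Gödel ¬ of 0.62 = 0 (operand ≠ 0)
(¬Q → P): 0 ≤ 0.46, so result = 1
((P ∨ P) ∨ (¬Q → P)) = max(0.46, 1) = 1
((Q → Q) ∧ ((P ∨ P) ∨ (¬Q → P))) = min(1, 1) = 1
(((Q → Q) ∧ ((P ∨ P) ∨ (¬Q → P))) ∨ Q) = max(1, 0.62) = 1
¬P: Gödel ¬ of 0.46 = 0 (operand ≠ 0)
(P ∨ ¬P) = max(0.46, 0) = 0.46
((((Q → Q) ∧ ((P ∨ P) ∨ (¬Q → P))) ∨ Q) → (P ∨ ¬P)): 1 > 0.46, so result = 0.46
¬((((Q → Q) ∧ ((P ∨ P) ∨ (¬Q → P))) ∨ Q) → (P ∨ ¬P)): Gödel ¬ of 0.46 = 0 (operand ≠ 0)
(P ∨ Q) = max(0.46, 0.62) = 0.62
(¬((((Q → Q) ∧ ((P ∨ P) ∨ (¬Q → P))) ∨ Q) → (P ∨ ¬P)) ∧ (P ∨ Q)) = min(0, 0.62) = 0
(P ∧ P) = min(0.46, 0.46) = 0.46
((P ∧ P) → P): 0.46 ≤ 0.46, so result = 1
((¬((((Q → Q) ∧ ((P ∨ P) ∨ (¬Q → P))) ∨ Q) → (P ∨ ¬P)) ∧ (P ∨ Q)) → ((P ∧ P) → P)): 0 ≤ 1, so result = 1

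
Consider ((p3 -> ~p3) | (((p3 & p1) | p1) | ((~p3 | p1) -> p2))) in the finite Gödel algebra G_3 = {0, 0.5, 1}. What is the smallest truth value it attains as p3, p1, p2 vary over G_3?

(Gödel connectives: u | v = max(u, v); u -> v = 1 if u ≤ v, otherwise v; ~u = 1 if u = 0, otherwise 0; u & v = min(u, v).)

The minimum is attained at p3 = 0.5, p1 = 0.5, p2 = 0:
  ~p3: Gödel ¬ of 0.5 = 0 (operand ≠ 0)
  (p3 -> ~p3): 0.5 > 0, so result = 0
  (p3 & p1) = min(0.5, 0.5) = 0.5
  ((p3 & p1) | p1) = max(0.5, 0.5) = 0.5
  ~p3: Gödel ¬ of 0.5 = 0 (operand ≠ 0)
  (~p3 | p1) = max(0, 0.5) = 0.5
  ((~p3 | p1) -> p2): 0.5 > 0, so result = 0
  (((p3 & p1) | p1) | ((~p3 | p1) -> p2)) = max(0.5, 0) = 0.5
  ((p3 -> ~p3) | (((p3 & p1) | p1) | ((~p3 | p1) -> p2))) = max(0, 0.5) = 0.5
Checking all 27 assignments confirms none give a value below 0.50.

0.50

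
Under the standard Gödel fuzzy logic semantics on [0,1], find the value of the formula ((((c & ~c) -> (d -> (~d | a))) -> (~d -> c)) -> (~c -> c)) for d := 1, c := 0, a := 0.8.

~c: Gödel ¬ of 0 = 1 (operand is 0)
(c & ~c) = min(0, 1) = 0
~d: Gödel ¬ of 1 = 0 (operand ≠ 0)
(~d | a) = max(0, 0.8) = 0.8
(d -> (~d | a)): 1 > 0.8, so result = 0.8
((c & ~c) -> (d -> (~d | a))): 0 ≤ 0.8, so result = 1
~d: Gödel ¬ of 1 = 0 (operand ≠ 0)
(~d -> c): 0 ≤ 0, so result = 1
(((c & ~c) -> (d -> (~d | a))) -> (~d -> c)): 1 ≤ 1, so result = 1
~c: Gödel ¬ of 0 = 1 (operand is 0)
(~c -> c): 1 > 0, so result = 0
((((c & ~c) -> (d -> (~d | a))) -> (~d -> c)) -> (~c -> c)): 1 > 0, so result = 0

0.00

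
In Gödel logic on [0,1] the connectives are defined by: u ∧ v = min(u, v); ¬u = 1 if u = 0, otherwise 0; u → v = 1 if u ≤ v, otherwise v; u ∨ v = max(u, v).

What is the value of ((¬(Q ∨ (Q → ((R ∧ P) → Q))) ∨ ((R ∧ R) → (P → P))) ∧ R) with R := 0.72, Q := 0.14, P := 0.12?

0.72

(R ∧ P) = min(0.72, 0.12) = 0.12
((R ∧ P) → Q): 0.12 ≤ 0.14, so result = 1
(Q → ((R ∧ P) → Q)): 0.14 ≤ 1, so result = 1
(Q ∨ (Q → ((R ∧ P) → Q))) = max(0.14, 1) = 1
¬(Q ∨ (Q → ((R ∧ P) → Q))): Gödel ¬ of 1 = 0 (operand ≠ 0)
(R ∧ R) = min(0.72, 0.72) = 0.72
(P → P): 0.12 ≤ 0.12, so result = 1
((R ∧ R) → (P → P)): 0.72 ≤ 1, so result = 1
(¬(Q ∨ (Q → ((R ∧ P) → Q))) ∨ ((R ∧ R) → (P → P))) = max(0, 1) = 1
((¬(Q ∨ (Q → ((R ∧ P) → Q))) ∨ ((R ∧ R) → (P → P))) ∧ R) = min(1, 0.72) = 0.72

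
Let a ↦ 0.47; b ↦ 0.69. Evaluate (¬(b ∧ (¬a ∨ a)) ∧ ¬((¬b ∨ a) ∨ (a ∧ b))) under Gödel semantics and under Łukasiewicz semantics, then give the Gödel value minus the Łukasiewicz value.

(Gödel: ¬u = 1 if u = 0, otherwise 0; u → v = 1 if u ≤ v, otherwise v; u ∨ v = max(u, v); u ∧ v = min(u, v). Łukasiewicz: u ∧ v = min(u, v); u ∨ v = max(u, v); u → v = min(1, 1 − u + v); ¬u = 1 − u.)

Gödel evaluation:
  ¬a: Gödel ¬ of 0.47 = 0 (operand ≠ 0)
  (¬a ∨ a) = max(0, 0.47) = 0.47
  (b ∧ (¬a ∨ a)) = min(0.69, 0.47) = 0.47
  ¬(b ∧ (¬a ∨ a)): Gödel ¬ of 0.47 = 0 (operand ≠ 0)
  ¬b: Gödel ¬ of 0.69 = 0 (operand ≠ 0)
  (¬b ∨ a) = max(0, 0.47) = 0.47
  (a ∧ b) = min(0.47, 0.69) = 0.47
  ((¬b ∨ a) ∨ (a ∧ b)) = max(0.47, 0.47) = 0.47
  ¬((¬b ∨ a) ∨ (a ∧ b)): Gödel ¬ of 0.47 = 0 (operand ≠ 0)
  (¬(b ∧ (¬a ∨ a)) ∧ ¬((¬b ∨ a) ∨ (a ∧ b))) = min(0, 0) = 0
  Gödel value = 0
Łukasiewicz evaluation:
  ¬a: Łukasiewicz ¬ gives 1 − 0.47 = 0.53
  (¬a ∨ a) = max(0.53, 0.47) = 0.53
  (b ∧ (¬a ∨ a)) = min(0.69, 0.53) = 0.53
  ¬(b ∧ (¬a ∨ a)): Łukasiewicz ¬ gives 1 − 0.53 = 0.47
  ¬b: Łukasiewicz ¬ gives 1 − 0.69 = 0.31
  (¬b ∨ a) = max(0.31, 0.47) = 0.47
  (a ∧ b) = min(0.47, 0.69) = 0.47
  ((¬b ∨ a) ∨ (a ∧ b)) = max(0.47, 0.47) = 0.47
  ¬((¬b ∨ a) ∨ (a ∧ b)): Łukasiewicz ¬ gives 1 − 0.47 = 0.53
  (¬(b ∧ (¬a ∨ a)) ∧ ¬((¬b ∨ a) ∨ (a ∧ b))) = min(0.47, 0.53) = 0.47
  Łukasiewicz value = 0.47
Difference: 0 − 0.47 = -0.47

-0.47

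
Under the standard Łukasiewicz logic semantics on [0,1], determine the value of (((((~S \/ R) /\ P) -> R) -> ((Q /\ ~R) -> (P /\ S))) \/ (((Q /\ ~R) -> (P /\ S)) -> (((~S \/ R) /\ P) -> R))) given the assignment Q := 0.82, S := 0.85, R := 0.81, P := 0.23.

~S: Łukasiewicz ¬ gives 1 − 0.85 = 0.15
(~S \/ R) = max(0.15, 0.81) = 0.81
((~S \/ R) /\ P) = min(0.81, 0.23) = 0.23
(((~S \/ R) /\ P) -> R): min(1, 1 − 0.23 + 0.81) = 1
~R: Łukasiewicz ¬ gives 1 − 0.81 = 0.19
(Q /\ ~R) = min(0.82, 0.19) = 0.19
(P /\ S) = min(0.23, 0.85) = 0.23
((Q /\ ~R) -> (P /\ S)): min(1, 1 − 0.19 + 0.23) = 1
((((~S \/ R) /\ P) -> R) -> ((Q /\ ~R) -> (P /\ S))): min(1, 1 − 1 + 1) = 1
~R: Łukasiewicz ¬ gives 1 − 0.81 = 0.19
(Q /\ ~R) = min(0.82, 0.19) = 0.19
(P /\ S) = min(0.23, 0.85) = 0.23
((Q /\ ~R) -> (P /\ S)): min(1, 1 − 0.19 + 0.23) = 1
~S: Łukasiewicz ¬ gives 1 − 0.85 = 0.15
(~S \/ R) = max(0.15, 0.81) = 0.81
((~S \/ R) /\ P) = min(0.81, 0.23) = 0.23
(((~S \/ R) /\ P) -> R): min(1, 1 − 0.23 + 0.81) = 1
(((Q /\ ~R) -> (P /\ S)) -> (((~S \/ R) /\ P) -> R)): min(1, 1 − 1 + 1) = 1
(((((~S \/ R) /\ P) -> R) -> ((Q /\ ~R) -> (P /\ S))) \/ (((Q /\ ~R) -> (P /\ S)) -> (((~S \/ R) /\ P) -> R))) = max(1, 1) = 1

1.00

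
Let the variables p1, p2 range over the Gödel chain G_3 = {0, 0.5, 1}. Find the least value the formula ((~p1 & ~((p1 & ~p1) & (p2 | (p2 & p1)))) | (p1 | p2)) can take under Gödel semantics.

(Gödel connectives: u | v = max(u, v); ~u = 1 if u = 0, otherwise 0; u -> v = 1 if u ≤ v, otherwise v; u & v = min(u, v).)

0.50

The minimum is attained at p1 = 0.5, p2 = 0:
  ~p1: Gödel ¬ of 0.5 = 0 (operand ≠ 0)
  ~p1: Gödel ¬ of 0.5 = 0 (operand ≠ 0)
  (p1 & ~p1) = min(0.5, 0) = 0
  (p2 & p1) = min(0, 0.5) = 0
  (p2 | (p2 & p1)) = max(0, 0) = 0
  ((p1 & ~p1) & (p2 | (p2 & p1))) = min(0, 0) = 0
  ~((p1 & ~p1) & (p2 | (p2 & p1))): Gödel ¬ of 0 = 1 (operand is 0)
  (~p1 & ~((p1 & ~p1) & (p2 | (p2 & p1)))) = min(0, 1) = 0
  (p1 | p2) = max(0.5, 0) = 0.5
  ((~p1 & ~((p1 & ~p1) & (p2 | (p2 & p1)))) | (p1 | p2)) = max(0, 0.5) = 0.5
Checking all 9 assignments confirms none give a value below 0.50.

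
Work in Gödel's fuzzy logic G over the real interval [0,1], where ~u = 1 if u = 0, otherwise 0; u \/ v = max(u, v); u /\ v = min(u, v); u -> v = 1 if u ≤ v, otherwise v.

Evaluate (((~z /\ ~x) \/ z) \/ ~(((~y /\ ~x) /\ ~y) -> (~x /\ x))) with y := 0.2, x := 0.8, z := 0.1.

0.10

~z: Gödel ¬ of 0.1 = 0 (operand ≠ 0)
~x: Gödel ¬ of 0.8 = 0 (operand ≠ 0)
(~z /\ ~x) = min(0, 0) = 0
((~z /\ ~x) \/ z) = max(0, 0.1) = 0.1
~y: Gödel ¬ of 0.2 = 0 (operand ≠ 0)
~x: Gödel ¬ of 0.8 = 0 (operand ≠ 0)
(~y /\ ~x) = min(0, 0) = 0
~y: Gödel ¬ of 0.2 = 0 (operand ≠ 0)
((~y /\ ~x) /\ ~y) = min(0, 0) = 0
~x: Gödel ¬ of 0.8 = 0 (operand ≠ 0)
(~x /\ x) = min(0, 0.8) = 0
(((~y /\ ~x) /\ ~y) -> (~x /\ x)): 0 ≤ 0, so result = 1
~(((~y /\ ~x) /\ ~y) -> (~x /\ x)): Gödel ¬ of 1 = 0 (operand ≠ 0)
(((~z /\ ~x) \/ z) \/ ~(((~y /\ ~x) /\ ~y) -> (~x /\ x))) = max(0.1, 0) = 0.1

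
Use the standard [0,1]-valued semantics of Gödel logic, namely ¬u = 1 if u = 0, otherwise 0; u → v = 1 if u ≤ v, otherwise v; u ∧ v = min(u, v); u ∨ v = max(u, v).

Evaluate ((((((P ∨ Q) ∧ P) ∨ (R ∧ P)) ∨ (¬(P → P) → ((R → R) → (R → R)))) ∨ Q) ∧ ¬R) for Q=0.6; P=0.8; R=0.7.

0.00

(P ∨ Q) = max(0.8, 0.6) = 0.8
((P ∨ Q) ∧ P) = min(0.8, 0.8) = 0.8
(R ∧ P) = min(0.7, 0.8) = 0.7
(((P ∨ Q) ∧ P) ∨ (R ∧ P)) = max(0.8, 0.7) = 0.8
(P → P): 0.8 ≤ 0.8, so result = 1
¬(P → P): Gödel ¬ of 1 = 0 (operand ≠ 0)
(R → R): 0.7 ≤ 0.7, so result = 1
(R → R): 0.7 ≤ 0.7, so result = 1
((R → R) → (R → R)): 1 ≤ 1, so result = 1
(¬(P → P) → ((R → R) → (R → R))): 0 ≤ 1, so result = 1
((((P ∨ Q) ∧ P) ∨ (R ∧ P)) ∨ (¬(P → P) → ((R → R) → (R → R)))) = max(0.8, 1) = 1
(((((P ∨ Q) ∧ P) ∨ (R ∧ P)) ∨ (¬(P → P) → ((R → R) → (R → R)))) ∨ Q) = max(1, 0.6) = 1
¬R: Gödel ¬ of 0.7 = 0 (operand ≠ 0)
((((((P ∨ Q) ∧ P) ∨ (R ∧ P)) ∨ (¬(P → P) → ((R → R) → (R → R)))) ∨ Q) ∧ ¬R) = min(1, 0) = 0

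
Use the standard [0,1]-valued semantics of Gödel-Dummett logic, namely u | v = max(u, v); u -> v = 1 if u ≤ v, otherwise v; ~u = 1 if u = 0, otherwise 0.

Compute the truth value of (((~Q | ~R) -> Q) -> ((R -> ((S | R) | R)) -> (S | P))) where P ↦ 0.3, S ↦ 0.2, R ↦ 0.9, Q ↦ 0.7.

~Q: Gödel ¬ of 0.7 = 0 (operand ≠ 0)
~R: Gödel ¬ of 0.9 = 0 (operand ≠ 0)
(~Q | ~R) = max(0, 0) = 0
((~Q | ~R) -> Q): 0 ≤ 0.7, so result = 1
(S | R) = max(0.2, 0.9) = 0.9
((S | R) | R) = max(0.9, 0.9) = 0.9
(R -> ((S | R) | R)): 0.9 ≤ 0.9, so result = 1
(S | P) = max(0.2, 0.3) = 0.3
((R -> ((S | R) | R)) -> (S | P)): 1 > 0.3, so result = 0.3
(((~Q | ~R) -> Q) -> ((R -> ((S | R) | R)) -> (S | P))): 1 > 0.3, so result = 0.3

0.30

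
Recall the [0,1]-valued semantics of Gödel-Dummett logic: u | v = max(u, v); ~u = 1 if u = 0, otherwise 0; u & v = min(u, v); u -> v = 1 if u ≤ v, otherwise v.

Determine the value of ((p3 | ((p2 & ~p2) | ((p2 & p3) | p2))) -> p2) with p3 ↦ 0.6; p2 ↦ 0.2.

0.20

~p2: Gödel ¬ of 0.2 = 0 (operand ≠ 0)
(p2 & ~p2) = min(0.2, 0) = 0
(p2 & p3) = min(0.2, 0.6) = 0.2
((p2 & p3) | p2) = max(0.2, 0.2) = 0.2
((p2 & ~p2) | ((p2 & p3) | p2)) = max(0, 0.2) = 0.2
(p3 | ((p2 & ~p2) | ((p2 & p3) | p2))) = max(0.6, 0.2) = 0.6
((p3 | ((p2 & ~p2) | ((p2 & p3) | p2))) -> p2): 0.6 > 0.2, so result = 0.2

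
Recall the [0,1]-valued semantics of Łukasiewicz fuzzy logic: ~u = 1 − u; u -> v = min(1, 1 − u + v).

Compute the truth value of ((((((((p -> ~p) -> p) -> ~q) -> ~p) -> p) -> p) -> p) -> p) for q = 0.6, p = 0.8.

0.80

~p: Łukasiewicz ¬ gives 1 − 0.8 = 0.2
(p -> ~p): min(1, 1 − 0.8 + 0.2) = 0.4
((p -> ~p) -> p): min(1, 1 − 0.4 + 0.8) = 1
~q: Łukasiewicz ¬ gives 1 − 0.6 = 0.4
(((p -> ~p) -> p) -> ~q): min(1, 1 − 1 + 0.4) = 0.4
~p: Łukasiewicz ¬ gives 1 − 0.8 = 0.2
((((p -> ~p) -> p) -> ~q) -> ~p): min(1, 1 − 0.4 + 0.2) = 0.8
(((((p -> ~p) -> p) -> ~q) -> ~p) -> p): min(1, 1 − 0.8 + 0.8) = 1
((((((p -> ~p) -> p) -> ~q) -> ~p) -> p) -> p): min(1, 1 − 1 + 0.8) = 0.8
(((((((p -> ~p) -> p) -> ~q) -> ~p) -> p) -> p) -> p): min(1, 1 − 0.8 + 0.8) = 1
((((((((p -> ~p) -> p) -> ~q) -> ~p) -> p) -> p) -> p) -> p): min(1, 1 − 1 + 0.8) = 0.8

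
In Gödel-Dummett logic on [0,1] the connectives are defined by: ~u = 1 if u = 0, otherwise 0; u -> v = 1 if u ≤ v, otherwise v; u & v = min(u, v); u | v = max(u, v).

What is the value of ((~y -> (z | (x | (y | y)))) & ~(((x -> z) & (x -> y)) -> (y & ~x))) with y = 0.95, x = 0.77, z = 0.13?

1.00

~y: Gödel ¬ of 0.95 = 0 (operand ≠ 0)
(y | y) = max(0.95, 0.95) = 0.95
(x | (y | y)) = max(0.77, 0.95) = 0.95
(z | (x | (y | y))) = max(0.13, 0.95) = 0.95
(~y -> (z | (x | (y | y)))): 0 ≤ 0.95, so result = 1
(x -> z): 0.77 > 0.13, so result = 0.13
(x -> y): 0.77 ≤ 0.95, so result = 1
((x -> z) & (x -> y)) = min(0.13, 1) = 0.13
~x: Gödel ¬ of 0.77 = 0 (operand ≠ 0)
(y & ~x) = min(0.95, 0) = 0
(((x -> z) & (x -> y)) -> (y & ~x)): 0.13 > 0, so result = 0
~(((x -> z) & (x -> y)) -> (y & ~x)): Gödel ¬ of 0 = 1 (operand is 0)
((~y -> (z | (x | (y | y)))) & ~(((x -> z) & (x -> y)) -> (y & ~x))) = min(1, 1) = 1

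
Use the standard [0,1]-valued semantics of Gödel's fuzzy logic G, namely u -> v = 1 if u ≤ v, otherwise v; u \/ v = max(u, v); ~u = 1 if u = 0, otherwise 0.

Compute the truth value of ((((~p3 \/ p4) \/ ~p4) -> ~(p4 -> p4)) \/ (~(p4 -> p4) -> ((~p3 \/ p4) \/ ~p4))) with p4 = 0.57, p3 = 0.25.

~p3: Gödel ¬ of 0.25 = 0 (operand ≠ 0)
(~p3 \/ p4) = max(0, 0.57) = 0.57
~p4: Gödel ¬ of 0.57 = 0 (operand ≠ 0)
((~p3 \/ p4) \/ ~p4) = max(0.57, 0) = 0.57
(p4 -> p4): 0.57 ≤ 0.57, so result = 1
~(p4 -> p4): Gödel ¬ of 1 = 0 (operand ≠ 0)
(((~p3 \/ p4) \/ ~p4) -> ~(p4 -> p4)): 0.57 > 0, so result = 0
(p4 -> p4): 0.57 ≤ 0.57, so result = 1
~(p4 -> p4): Gödel ¬ of 1 = 0 (operand ≠ 0)
~p3: Gödel ¬ of 0.25 = 0 (operand ≠ 0)
(~p3 \/ p4) = max(0, 0.57) = 0.57
~p4: Gödel ¬ of 0.57 = 0 (operand ≠ 0)
((~p3 \/ p4) \/ ~p4) = max(0.57, 0) = 0.57
(~(p4 -> p4) -> ((~p3 \/ p4) \/ ~p4)): 0 ≤ 0.57, so result = 1
((((~p3 \/ p4) \/ ~p4) -> ~(p4 -> p4)) \/ (~(p4 -> p4) -> ((~p3 \/ p4) \/ ~p4))) = max(0, 1) = 1

1.00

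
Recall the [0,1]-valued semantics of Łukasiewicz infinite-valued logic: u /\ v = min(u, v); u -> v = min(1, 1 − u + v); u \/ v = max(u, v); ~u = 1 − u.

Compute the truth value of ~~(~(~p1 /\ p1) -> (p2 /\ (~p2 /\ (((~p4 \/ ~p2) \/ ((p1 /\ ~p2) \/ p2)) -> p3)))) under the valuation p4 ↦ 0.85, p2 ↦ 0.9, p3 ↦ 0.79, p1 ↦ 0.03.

~p1: Łukasiewicz ¬ gives 1 − 0.03 = 0.97
(~p1 /\ p1) = min(0.97, 0.03) = 0.03
~(~p1 /\ p1): Łukasiewicz ¬ gives 1 − 0.03 = 0.97
~p2: Łukasiewicz ¬ gives 1 − 0.9 = 0.1
~p4: Łukasiewicz ¬ gives 1 − 0.85 = 0.15
~p2: Łukasiewicz ¬ gives 1 − 0.9 = 0.1
(~p4 \/ ~p2) = max(0.15, 0.1) = 0.15
~p2: Łukasiewicz ¬ gives 1 − 0.9 = 0.1
(p1 /\ ~p2) = min(0.03, 0.1) = 0.03
((p1 /\ ~p2) \/ p2) = max(0.03, 0.9) = 0.9
((~p4 \/ ~p2) \/ ((p1 /\ ~p2) \/ p2)) = max(0.15, 0.9) = 0.9
(((~p4 \/ ~p2) \/ ((p1 /\ ~p2) \/ p2)) -> p3): min(1, 1 − 0.9 + 0.79) = 0.89
(~p2 /\ (((~p4 \/ ~p2) \/ ((p1 /\ ~p2) \/ p2)) -> p3)) = min(0.1, 0.89) = 0.1
(p2 /\ (~p2 /\ (((~p4 \/ ~p2) \/ ((p1 /\ ~p2) \/ p2)) -> p3))) = min(0.9, 0.1) = 0.1
(~(~p1 /\ p1) -> (p2 /\ (~p2 /\ (((~p4 \/ ~p2) \/ ((p1 /\ ~p2) \/ p2)) -> p3)))): min(1, 1 − 0.97 + 0.1) = 0.13
~(~(~p1 /\ p1) -> (p2 /\ (~p2 /\ (((~p4 \/ ~p2) \/ ((p1 /\ ~p2) \/ p2)) -> p3)))): Łukasiewicz ¬ gives 1 − 0.13 = 0.87
~~(~(~p1 /\ p1) -> (p2 /\ (~p2 /\ (((~p4 \/ ~p2) \/ ((p1 /\ ~p2) \/ p2)) -> p3)))): Łukasiewicz ¬ gives 1 − 0.87 = 0.13

0.13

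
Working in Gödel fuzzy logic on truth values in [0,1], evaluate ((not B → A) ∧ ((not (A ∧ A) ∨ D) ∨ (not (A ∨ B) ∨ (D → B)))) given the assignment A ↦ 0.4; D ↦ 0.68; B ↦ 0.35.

not B: Gödel ¬ of 0.35 = 0 (operand ≠ 0)
(not B → A): 0 ≤ 0.4, so result = 1
(A ∧ A) = min(0.4, 0.4) = 0.4
not (A ∧ A): Gödel ¬ of 0.4 = 0 (operand ≠ 0)
(not (A ∧ A) ∨ D) = max(0, 0.68) = 0.68
(A ∨ B) = max(0.4, 0.35) = 0.4
not (A ∨ B): Gödel ¬ of 0.4 = 0 (operand ≠ 0)
(D → B): 0.68 > 0.35, so result = 0.35
(not (A ∨ B) ∨ (D → B)) = max(0, 0.35) = 0.35
((not (A ∧ A) ∨ D) ∨ (not (A ∨ B) ∨ (D → B))) = max(0.68, 0.35) = 0.68
((not B → A) ∧ ((not (A ∧ A) ∨ D) ∨ (not (A ∨ B) ∨ (D → B)))) = min(1, 0.68) = 0.68

0.68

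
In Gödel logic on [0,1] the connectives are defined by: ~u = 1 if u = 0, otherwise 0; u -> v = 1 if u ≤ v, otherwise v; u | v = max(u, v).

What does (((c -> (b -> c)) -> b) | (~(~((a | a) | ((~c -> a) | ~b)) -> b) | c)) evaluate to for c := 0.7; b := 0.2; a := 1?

(b -> c): 0.2 ≤ 0.7, so result = 1
(c -> (b -> c)): 0.7 ≤ 1, so result = 1
((c -> (b -> c)) -> b): 1 > 0.2, so result = 0.2
(a | a) = max(1, 1) = 1
~c: Gödel ¬ of 0.7 = 0 (operand ≠ 0)
(~c -> a): 0 ≤ 1, so result = 1
~b: Gödel ¬ of 0.2 = 0 (operand ≠ 0)
((~c -> a) | ~b) = max(1, 0) = 1
((a | a) | ((~c -> a) | ~b)) = max(1, 1) = 1
~((a | a) | ((~c -> a) | ~b)): Gödel ¬ of 1 = 0 (operand ≠ 0)
(~((a | a) | ((~c -> a) | ~b)) -> b): 0 ≤ 0.2, so result = 1
~(~((a | a) | ((~c -> a) | ~b)) -> b): Gödel ¬ of 1 = 0 (operand ≠ 0)
(~(~((a | a) | ((~c -> a) | ~b)) -> b) | c) = max(0, 0.7) = 0.7
(((c -> (b -> c)) -> b) | (~(~((a | a) | ((~c -> a) | ~b)) -> b) | c)) = max(0.2, 0.7) = 0.7

0.70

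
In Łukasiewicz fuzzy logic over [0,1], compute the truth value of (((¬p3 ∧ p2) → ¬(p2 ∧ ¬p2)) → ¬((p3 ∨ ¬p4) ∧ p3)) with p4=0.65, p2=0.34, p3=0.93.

¬p3: Łukasiewicz ¬ gives 1 − 0.93 = 0.07
(¬p3 ∧ p2) = min(0.07, 0.34) = 0.07
¬p2: Łukasiewicz ¬ gives 1 − 0.34 = 0.66
(p2 ∧ ¬p2) = min(0.34, 0.66) = 0.34
¬(p2 ∧ ¬p2): Łukasiewicz ¬ gives 1 − 0.34 = 0.66
((¬p3 ∧ p2) → ¬(p2 ∧ ¬p2)): min(1, 1 − 0.07 + 0.66) = 1
¬p4: Łukasiewicz ¬ gives 1 − 0.65 = 0.35
(p3 ∨ ¬p4) = max(0.93, 0.35) = 0.93
((p3 ∨ ¬p4) ∧ p3) = min(0.93, 0.93) = 0.93
¬((p3 ∨ ¬p4) ∧ p3): Łukasiewicz ¬ gives 1 − 0.93 = 0.07
(((¬p3 ∧ p2) → ¬(p2 ∧ ¬p2)) → ¬((p3 ∨ ¬p4) ∧ p3)): min(1, 1 − 1 + 0.07) = 0.07

0.07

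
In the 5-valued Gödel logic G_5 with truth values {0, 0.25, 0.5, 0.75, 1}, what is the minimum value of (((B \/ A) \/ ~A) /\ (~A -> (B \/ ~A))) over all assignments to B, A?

The minimum is attained at B = 0, A = 0.25:
  (B \/ A) = max(0, 0.25) = 0.25
  ~A: Gödel ¬ of 0.25 = 0 (operand ≠ 0)
  ((B \/ A) \/ ~A) = max(0.25, 0) = 0.25
  ~A: Gödel ¬ of 0.25 = 0 (operand ≠ 0)
  ~A: Gödel ¬ of 0.25 = 0 (operand ≠ 0)
  (B \/ ~A) = max(0, 0) = 0
  (~A -> (B \/ ~A)): 0 ≤ 0, so result = 1
  (((B \/ A) \/ ~A) /\ (~A -> (B \/ ~A))) = min(0.25, 1) = 0.25
Checking all 25 assignments confirms none give a value below 0.25.

0.25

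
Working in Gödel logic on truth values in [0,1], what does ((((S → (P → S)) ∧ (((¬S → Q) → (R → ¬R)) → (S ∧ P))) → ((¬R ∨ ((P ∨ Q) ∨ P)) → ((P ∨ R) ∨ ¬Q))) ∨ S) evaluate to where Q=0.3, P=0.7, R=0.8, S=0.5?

1.00

(P → S): 0.7 > 0.5, so result = 0.5
(S → (P → S)): 0.5 ≤ 0.5, so result = 1
¬S: Gödel ¬ of 0.5 = 0 (operand ≠ 0)
(¬S → Q): 0 ≤ 0.3, so result = 1
¬R: Gödel ¬ of 0.8 = 0 (operand ≠ 0)
(R → ¬R): 0.8 > 0, so result = 0
((¬S → Q) → (R → ¬R)): 1 > 0, so result = 0
(S ∧ P) = min(0.5, 0.7) = 0.5
(((¬S → Q) → (R → ¬R)) → (S ∧ P)): 0 ≤ 0.5, so result = 1
((S → (P → S)) ∧ (((¬S → Q) → (R → ¬R)) → (S ∧ P))) = min(1, 1) = 1
¬R: Gödel ¬ of 0.8 = 0 (operand ≠ 0)
(P ∨ Q) = max(0.7, 0.3) = 0.7
((P ∨ Q) ∨ P) = max(0.7, 0.7) = 0.7
(¬R ∨ ((P ∨ Q) ∨ P)) = max(0, 0.7) = 0.7
(P ∨ R) = max(0.7, 0.8) = 0.8
¬Q: Gödel ¬ of 0.3 = 0 (operand ≠ 0)
((P ∨ R) ∨ ¬Q) = max(0.8, 0) = 0.8
((¬R ∨ ((P ∨ Q) ∨ P)) → ((P ∨ R) ∨ ¬Q)): 0.7 ≤ 0.8, so result = 1
(((S → (P → S)) ∧ (((¬S → Q) → (R → ¬R)) → (S ∧ P))) → ((¬R ∨ ((P ∨ Q) ∨ P)) → ((P ∨ R) ∨ ¬Q))): 1 ≤ 1, so result = 1
((((S → (P → S)) ∧ (((¬S → Q) → (R → ¬R)) → (S ∧ P))) → ((¬R ∨ ((P ∨ Q) ∨ P)) → ((P ∨ R) ∨ ¬Q))) ∨ S) = max(1, 0.5) = 1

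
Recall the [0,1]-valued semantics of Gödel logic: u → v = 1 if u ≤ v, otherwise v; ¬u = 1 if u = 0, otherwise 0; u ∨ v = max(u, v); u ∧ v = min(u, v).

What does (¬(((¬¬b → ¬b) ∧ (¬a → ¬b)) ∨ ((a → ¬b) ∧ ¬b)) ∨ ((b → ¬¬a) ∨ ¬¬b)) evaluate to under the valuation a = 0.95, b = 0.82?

¬b: Gödel ¬ of 0.82 = 0 (operand ≠ 0)
¬¬b: Gödel ¬ of 0 = 1 (operand is 0)
¬b: Gödel ¬ of 0.82 = 0 (operand ≠ 0)
(¬¬b → ¬b): 1 > 0, so result = 0
¬a: Gödel ¬ of 0.95 = 0 (operand ≠ 0)
¬b: Gödel ¬ of 0.82 = 0 (operand ≠ 0)
(¬a → ¬b): 0 ≤ 0, so result = 1
((¬¬b → ¬b) ∧ (¬a → ¬b)) = min(0, 1) = 0
¬b: Gödel ¬ of 0.82 = 0 (operand ≠ 0)
(a → ¬b): 0.95 > 0, so result = 0
¬b: Gödel ¬ of 0.82 = 0 (operand ≠ 0)
((a → ¬b) ∧ ¬b) = min(0, 0) = 0
(((¬¬b → ¬b) ∧ (¬a → ¬b)) ∨ ((a → ¬b) ∧ ¬b)) = max(0, 0) = 0
¬(((¬¬b → ¬b) ∧ (¬a → ¬b)) ∨ ((a → ¬b) ∧ ¬b)): Gödel ¬ of 0 = 1 (operand is 0)
¬a: Gödel ¬ of 0.95 = 0 (operand ≠ 0)
¬¬a: Gödel ¬ of 0 = 1 (operand is 0)
(b → ¬¬a): 0.82 ≤ 1, so result = 1
¬b: Gödel ¬ of 0.82 = 0 (operand ≠ 0)
¬¬b: Gödel ¬ of 0 = 1 (operand is 0)
((b → ¬¬a) ∨ ¬¬b) = max(1, 1) = 1
(¬(((¬¬b → ¬b) ∧ (¬a → ¬b)) ∨ ((a → ¬b) ∧ ¬b)) ∨ ((b → ¬¬a) ∨ ¬¬b)) = max(1, 1) = 1

1.00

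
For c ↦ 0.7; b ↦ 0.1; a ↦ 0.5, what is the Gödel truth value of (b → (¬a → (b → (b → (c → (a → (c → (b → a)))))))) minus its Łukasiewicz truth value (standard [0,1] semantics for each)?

Gödel evaluation:
  ¬a: Gödel ¬ of 0.5 = 0 (operand ≠ 0)
  (b → a): 0.1 ≤ 0.5, so result = 1
  (c → (b → a)): 0.7 ≤ 1, so result = 1
  (a → (c → (b → a))): 0.5 ≤ 1, so result = 1
  (c → (a → (c → (b → a)))): 0.7 ≤ 1, so result = 1
  (b → (c → (a → (c → (b → a))))): 0.1 ≤ 1, so result = 1
  (b → (b → (c → (a → (c → (b → a)))))): 0.1 ≤ 1, so result = 1
  (¬a → (b → (b → (c → (a → (c → (b → a))))))): 0 ≤ 1, so result = 1
  (b → (¬a → (b → (b → (c → (a → (c → (b → a)))))))): 0.1 ≤ 1, so result = 1
  Gödel value = 1
Łukasiewicz evaluation:
  ¬a: Łukasiewicz ¬ gives 1 − 0.5 = 0.5
  (b → a): min(1, 1 − 0.1 + 0.5) = 1
  (c → (b → a)): min(1, 1 − 0.7 + 1) = 1
  (a → (c → (b → a))): min(1, 1 − 0.5 + 1) = 1
  (c → (a → (c → (b → a)))): min(1, 1 − 0.7 + 1) = 1
  (b → (c → (a → (c → (b → a))))): min(1, 1 − 0.1 + 1) = 1
  (b → (b → (c → (a → (c → (b → a)))))): min(1, 1 − 0.1 + 1) = 1
  (¬a → (b → (b → (c → (a → (c → (b → a))))))): min(1, 1 − 0.5 + 1) = 1
  (b → (¬a → (b → (b → (c → (a → (c → (b → a)))))))): min(1, 1 − 0.1 + 1) = 1
  Łukasiewicz value = 1
Difference: 1 − 1 = 0.00

0.00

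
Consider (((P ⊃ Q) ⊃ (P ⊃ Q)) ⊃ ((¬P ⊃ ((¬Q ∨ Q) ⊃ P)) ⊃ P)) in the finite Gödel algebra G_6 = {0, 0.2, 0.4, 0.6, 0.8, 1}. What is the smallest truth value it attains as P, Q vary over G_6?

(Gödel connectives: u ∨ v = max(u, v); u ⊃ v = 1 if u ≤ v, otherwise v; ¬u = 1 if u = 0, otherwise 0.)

The minimum is attained at P = 0.2, Q = 0:
  (P ⊃ Q): 0.2 > 0, so result = 0
  (P ⊃ Q): 0.2 > 0, so result = 0
  ((P ⊃ Q) ⊃ (P ⊃ Q)): 0 ≤ 0, so result = 1
  ¬P: Gödel ¬ of 0.2 = 0 (operand ≠ 0)
  ¬Q: Gödel ¬ of 0 = 1 (operand is 0)
  (¬Q ∨ Q) = max(1, 0) = 1
  ((¬Q ∨ Q) ⊃ P): 1 > 0.2, so result = 0.2
  (¬P ⊃ ((¬Q ∨ Q) ⊃ P)): 0 ≤ 0.2, so result = 1
  ((¬P ⊃ ((¬Q ∨ Q) ⊃ P)) ⊃ P): 1 > 0.2, so result = 0.2
  (((P ⊃ Q) ⊃ (P ⊃ Q)) ⊃ ((¬P ⊃ ((¬Q ∨ Q) ⊃ P)) ⊃ P)): 1 > 0.2, so result = 0.2
Checking all 36 assignments confirms none give a value below 0.20.

0.20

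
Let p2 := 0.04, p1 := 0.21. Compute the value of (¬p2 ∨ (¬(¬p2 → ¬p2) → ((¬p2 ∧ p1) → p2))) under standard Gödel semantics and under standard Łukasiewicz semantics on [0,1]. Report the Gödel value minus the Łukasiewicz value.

0.00

Gödel evaluation:
  ¬p2: Gödel ¬ of 0.04 = 0 (operand ≠ 0)
  ¬p2: Gödel ¬ of 0.04 = 0 (operand ≠ 0)
  ¬p2: Gödel ¬ of 0.04 = 0 (operand ≠ 0)
  (¬p2 → ¬p2): 0 ≤ 0, so result = 1
  ¬(¬p2 → ¬p2): Gödel ¬ of 1 = 0 (operand ≠ 0)
  ¬p2: Gödel ¬ of 0.04 = 0 (operand ≠ 0)
  (¬p2 ∧ p1) = min(0, 0.21) = 0
  ((¬p2 ∧ p1) → p2): 0 ≤ 0.04, so result = 1
  (¬(¬p2 → ¬p2) → ((¬p2 ∧ p1) → p2)): 0 ≤ 1, so result = 1
  (¬p2 ∨ (¬(¬p2 → ¬p2) → ((¬p2 ∧ p1) → p2))) = max(0, 1) = 1
  Gödel value = 1
Łukasiewicz evaluation:
  ¬p2: Łukasiewicz ¬ gives 1 − 0.04 = 0.96
  ¬p2: Łukasiewicz ¬ gives 1 − 0.04 = 0.96
  ¬p2: Łukasiewicz ¬ gives 1 − 0.04 = 0.96
  (¬p2 → ¬p2): min(1, 1 − 0.96 + 0.96) = 1
  ¬(¬p2 → ¬p2): Łukasiewicz ¬ gives 1 − 1 = 0
  ¬p2: Łukasiewicz ¬ gives 1 − 0.04 = 0.96
  (¬p2 ∧ p1) = min(0.96, 0.21) = 0.21
  ((¬p2 ∧ p1) → p2): min(1, 1 − 0.21 + 0.04) = 0.83
  (¬(¬p2 → ¬p2) → ((¬p2 ∧ p1) → p2)): min(1, 1 − 0 + 0.83) = 1
  (¬p2 ∨ (¬(¬p2 → ¬p2) → ((¬p2 ∧ p1) → p2))) = max(0.96, 1) = 1
  Łukasiewicz value = 1
Difference: 1 − 1 = 0.00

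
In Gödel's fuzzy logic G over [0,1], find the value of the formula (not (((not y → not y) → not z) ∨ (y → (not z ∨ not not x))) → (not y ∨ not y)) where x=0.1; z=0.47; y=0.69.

not y: Gödel ¬ of 0.69 = 0 (operand ≠ 0)
not y: Gödel ¬ of 0.69 = 0 (operand ≠ 0)
(not y → not y): 0 ≤ 0, so result = 1
not z: Gödel ¬ of 0.47 = 0 (operand ≠ 0)
((not y → not y) → not z): 1 > 0, so result = 0
not z: Gödel ¬ of 0.47 = 0 (operand ≠ 0)
not x: Gödel ¬ of 0.1 = 0 (operand ≠ 0)
not not x: Gödel ¬ of 0 = 1 (operand is 0)
(not z ∨ not not x) = max(0, 1) = 1
(y → (not z ∨ not not x)): 0.69 ≤ 1, so result = 1
(((not y → not y) → not z) ∨ (y → (not z ∨ not not x))) = max(0, 1) = 1
not (((not y → not y) → not z) ∨ (y → (not z ∨ not not x))): Gödel ¬ of 1 = 0 (operand ≠ 0)
not y: Gödel ¬ of 0.69 = 0 (operand ≠ 0)
not y: Gödel ¬ of 0.69 = 0 (operand ≠ 0)
(not y ∨ not y) = max(0, 0) = 0
(not (((not y → not y) → not z) ∨ (y → (not z ∨ not not x))) → (not y ∨ not y)): 0 ≤ 0, so result = 1

1.00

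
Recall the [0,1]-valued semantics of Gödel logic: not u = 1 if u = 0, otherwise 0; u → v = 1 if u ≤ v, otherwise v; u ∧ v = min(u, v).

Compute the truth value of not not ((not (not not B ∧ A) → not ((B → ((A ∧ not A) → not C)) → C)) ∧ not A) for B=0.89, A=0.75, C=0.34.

0.00

not B: Gödel ¬ of 0.89 = 0 (operand ≠ 0)
not not B: Gödel ¬ of 0 = 1 (operand is 0)
(not not B ∧ A) = min(1, 0.75) = 0.75
not (not not B ∧ A): Gödel ¬ of 0.75 = 0 (operand ≠ 0)
not A: Gödel ¬ of 0.75 = 0 (operand ≠ 0)
(A ∧ not A) = min(0.75, 0) = 0
not C: Gödel ¬ of 0.34 = 0 (operand ≠ 0)
((A ∧ not A) → not C): 0 ≤ 0, so result = 1
(B → ((A ∧ not A) → not C)): 0.89 ≤ 1, so result = 1
((B → ((A ∧ not A) → not C)) → C): 1 > 0.34, so result = 0.34
not ((B → ((A ∧ not A) → not C)) → C): Gödel ¬ of 0.34 = 0 (operand ≠ 0)
(not (not not B ∧ A) → not ((B → ((A ∧ not A) → not C)) → C)): 0 ≤ 0, so result = 1
not A: Gödel ¬ of 0.75 = 0 (operand ≠ 0)
((not (not not B ∧ A) → not ((B → ((A ∧ not A) → not C)) → C)) ∧ not A) = min(1, 0) = 0
not ((not (not not B ∧ A) → not ((B → ((A ∧ not A) → not C)) → C)) ∧ not A): Gödel ¬ of 0 = 1 (operand is 0)
not not ((not (not not B ∧ A) → not ((B → ((A ∧ not A) → not C)) → C)) ∧ not A): Gödel ¬ of 1 = 0 (operand ≠ 0)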